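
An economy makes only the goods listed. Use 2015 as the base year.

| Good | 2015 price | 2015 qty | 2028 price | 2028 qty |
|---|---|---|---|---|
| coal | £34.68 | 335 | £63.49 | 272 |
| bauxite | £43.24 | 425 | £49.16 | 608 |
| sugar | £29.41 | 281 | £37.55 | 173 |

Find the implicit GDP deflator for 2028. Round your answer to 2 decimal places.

Nominal GDP 2028 = 63.49·272 + 49.16·608 + 37.55·173 = 53654.71.
Real GDP 2028 (at 2015 prices) = 34.68·272 + 43.24·608 + 29.41·173 = 40810.81.
Deflator = Nominal/Real × 100 = 53654.71/40810.81 × 100 = 131.472.

131.47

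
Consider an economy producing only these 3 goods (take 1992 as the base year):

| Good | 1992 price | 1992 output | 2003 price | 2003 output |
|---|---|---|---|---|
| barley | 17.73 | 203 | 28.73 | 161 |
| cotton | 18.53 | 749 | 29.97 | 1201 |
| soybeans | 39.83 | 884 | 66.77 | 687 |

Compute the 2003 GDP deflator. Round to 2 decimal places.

164.83

Nominal GDP 2003 = 28.73·161 + 29.97·1201 + 66.77·687 = 86490.49.
Real GDP 2003 (at 1992 prices) = 17.73·161 + 18.53·1201 + 39.83·687 = 52472.27.
Deflator = Nominal/Real × 100 = 86490.49/52472.27 × 100 = 164.831.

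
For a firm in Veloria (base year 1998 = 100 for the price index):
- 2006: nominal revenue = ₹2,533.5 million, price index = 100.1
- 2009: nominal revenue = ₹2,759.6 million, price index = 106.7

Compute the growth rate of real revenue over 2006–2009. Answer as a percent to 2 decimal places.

2.19%

Deflate each year: 2006 → 2533.5/1.001 = 2530.97; 2009 → 2759.6/1.067 = 2586.32.
So real revenue changed by 2586.32/2530.97 − 1 = 0.0219, i.e. 2.19%.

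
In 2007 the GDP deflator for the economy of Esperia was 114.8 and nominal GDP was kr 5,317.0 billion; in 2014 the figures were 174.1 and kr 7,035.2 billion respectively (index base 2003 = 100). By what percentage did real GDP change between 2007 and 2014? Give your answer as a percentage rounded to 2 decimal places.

-12.75%

Real GDP 2007 = 5317.0 / 1.148 = 4631.53.
Real GDP 2014 = 7035.2 / 1.741 = 4040.90.
Real growth = 4040.90 / 4631.53 − 1 = -0.1275.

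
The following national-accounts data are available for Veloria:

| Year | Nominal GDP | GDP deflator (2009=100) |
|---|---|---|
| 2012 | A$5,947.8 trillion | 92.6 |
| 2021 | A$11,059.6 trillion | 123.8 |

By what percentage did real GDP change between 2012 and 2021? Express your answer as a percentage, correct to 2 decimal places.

Deflate each year: 2012 → 5947.8/0.926 = 6423.11; 2021 → 11059.6/1.238 = 8933.44.
So real GDP changed by 8933.44/6423.11 − 1 = 0.3908, i.e. 39.08%.

39.08%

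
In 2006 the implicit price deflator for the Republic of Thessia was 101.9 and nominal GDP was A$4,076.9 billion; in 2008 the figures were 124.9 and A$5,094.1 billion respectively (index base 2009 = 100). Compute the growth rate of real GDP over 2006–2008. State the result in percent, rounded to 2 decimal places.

1.94%

Real GDP 2006 = 4076.9 / 1.019 = 4000.88.
Real GDP 2008 = 5094.1 / 1.249 = 4078.54.
Real growth = 4078.54 / 4000.88 − 1 = 0.0194.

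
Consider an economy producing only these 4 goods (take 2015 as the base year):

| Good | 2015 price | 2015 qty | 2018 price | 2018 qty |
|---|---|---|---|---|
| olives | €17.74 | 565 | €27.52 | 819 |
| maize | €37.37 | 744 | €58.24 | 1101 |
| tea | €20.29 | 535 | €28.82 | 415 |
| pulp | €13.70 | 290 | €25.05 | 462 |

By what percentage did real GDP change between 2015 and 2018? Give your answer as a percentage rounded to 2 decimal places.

33.75%

Real GDP 2015 = Nominal GDP 2015 = 17.74·565 + 37.37·744 + 20.29·535 + 13.70·290 = 52654.53.
Real GDP 2018 (at 2015 prices) = 17.74·819 + 37.37·1101 + 20.29·415 + 13.70·462 = 70423.18.
Real growth = 70423.18/52654.53 − 1 = 0.3375.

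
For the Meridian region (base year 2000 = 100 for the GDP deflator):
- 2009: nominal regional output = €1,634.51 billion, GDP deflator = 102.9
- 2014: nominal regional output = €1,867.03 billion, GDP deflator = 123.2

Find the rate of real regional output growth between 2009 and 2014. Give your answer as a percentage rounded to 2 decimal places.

-4.60%

Deflate each year: 2009 → 1634.51/1.029 = 1588.45; 2014 → 1867.03/1.232 = 1515.45.
So real regional output changed by 1515.45/1588.45 − 1 = -0.0460, i.e. -4.60%.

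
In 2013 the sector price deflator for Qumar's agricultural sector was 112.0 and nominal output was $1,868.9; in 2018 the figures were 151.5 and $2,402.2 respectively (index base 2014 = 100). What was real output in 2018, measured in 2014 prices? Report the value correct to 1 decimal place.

Real output = Nominal / (sector price deflator/100) = 2402.2 / 1.515 = 1585.61.

$1,585.6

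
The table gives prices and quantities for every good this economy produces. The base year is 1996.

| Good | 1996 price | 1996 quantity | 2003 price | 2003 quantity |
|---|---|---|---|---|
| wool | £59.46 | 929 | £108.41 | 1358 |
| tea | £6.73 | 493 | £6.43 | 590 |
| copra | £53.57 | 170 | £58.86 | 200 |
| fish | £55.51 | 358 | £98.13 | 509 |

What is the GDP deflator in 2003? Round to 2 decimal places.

Nominal GDP 2003 = 108.41·1358 + 6.43·590 + 58.86·200 + 98.13·509 = 212734.65.
Real GDP 2003 (at 1996 prices) = 59.46·1358 + 6.73·590 + 53.57·200 + 55.51·509 = 123685.97.
Deflator = Nominal/Real × 100 = 212734.65/123685.97 × 100 = 171.996.

172.00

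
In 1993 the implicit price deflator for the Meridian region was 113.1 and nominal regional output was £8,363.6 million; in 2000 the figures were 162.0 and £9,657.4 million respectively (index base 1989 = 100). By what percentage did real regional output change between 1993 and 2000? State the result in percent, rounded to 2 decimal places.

-19.39%

Real regional output 1993 = 8363.6 / 1.131 = 7394.87.
Real regional output 2000 = 9657.4 / 1.620 = 5961.36.
Real growth = 5961.36 / 7394.87 − 1 = -0.1939.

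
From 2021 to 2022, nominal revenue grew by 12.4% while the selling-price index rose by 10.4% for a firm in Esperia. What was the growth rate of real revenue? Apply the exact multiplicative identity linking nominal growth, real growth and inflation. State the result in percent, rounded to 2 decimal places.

(1 + g_nom) = (1 + g_real)(1 + π), so g_real = 1.1240 / 1.1040 − 1 = 0.01812.

1.81%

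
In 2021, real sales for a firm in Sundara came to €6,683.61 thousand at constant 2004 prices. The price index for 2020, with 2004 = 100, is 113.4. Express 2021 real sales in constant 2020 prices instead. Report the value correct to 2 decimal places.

Real sales in 2020 prices = Real sales in 2004 prices × (P_2020/P_2004) = 6683.61 × 1.134 = 7579.21.

€7,579.21 thousand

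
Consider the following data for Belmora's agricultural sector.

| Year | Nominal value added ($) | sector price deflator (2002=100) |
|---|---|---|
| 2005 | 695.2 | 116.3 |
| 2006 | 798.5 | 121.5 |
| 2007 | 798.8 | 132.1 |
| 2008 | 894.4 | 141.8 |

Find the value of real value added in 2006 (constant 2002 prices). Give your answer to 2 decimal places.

$657.20

Real value added 2006 = 798.5 / 1.215 = 657.20.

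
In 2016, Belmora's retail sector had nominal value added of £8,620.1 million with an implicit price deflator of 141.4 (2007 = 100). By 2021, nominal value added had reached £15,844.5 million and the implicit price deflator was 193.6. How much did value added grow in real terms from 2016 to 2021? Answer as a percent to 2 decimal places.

34.25%

Real value added 2016 = 8620.1 / 1.414 = 6096.25.
Real value added 2021 = 15844.5 / 1.936 = 8184.14.
Real growth = 8184.14 / 6096.25 − 1 = 0.3425.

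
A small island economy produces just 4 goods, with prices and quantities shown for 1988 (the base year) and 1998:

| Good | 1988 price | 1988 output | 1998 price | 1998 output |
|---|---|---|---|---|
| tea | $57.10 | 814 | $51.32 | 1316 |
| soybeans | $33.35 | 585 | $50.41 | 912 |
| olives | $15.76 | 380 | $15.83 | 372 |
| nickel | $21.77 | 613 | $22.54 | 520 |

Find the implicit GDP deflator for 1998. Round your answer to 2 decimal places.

106.83

Nominal GDP 1998 = 51.32·1316 + 50.41·912 + 15.83·372 + 22.54·520 = 131120.60.
Real GDP 1998 (at 1988 prices) = 57.10·1316 + 33.35·912 + 15.76·372 + 21.77·520 = 122741.92.
Deflator = Nominal/Real × 100 = 131120.60/122741.92 × 100 = 106.826.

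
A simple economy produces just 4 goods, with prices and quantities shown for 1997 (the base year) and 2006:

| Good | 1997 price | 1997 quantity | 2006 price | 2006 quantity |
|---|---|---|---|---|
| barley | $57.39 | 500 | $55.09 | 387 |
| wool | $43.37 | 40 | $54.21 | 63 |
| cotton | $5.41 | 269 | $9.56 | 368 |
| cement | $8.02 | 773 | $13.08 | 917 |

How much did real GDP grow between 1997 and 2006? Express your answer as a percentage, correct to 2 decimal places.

-9.97%

Real GDP 1997 = Nominal GDP 1997 = 57.39·500 + 43.37·40 + 5.41·269 + 8.02·773 = 38084.55.
Real GDP 2006 (at 1997 prices) = 57.39·387 + 43.37·63 + 5.41·368 + 8.02·917 = 34287.46.
Real growth = 34287.46/38084.55 − 1 = -0.0997.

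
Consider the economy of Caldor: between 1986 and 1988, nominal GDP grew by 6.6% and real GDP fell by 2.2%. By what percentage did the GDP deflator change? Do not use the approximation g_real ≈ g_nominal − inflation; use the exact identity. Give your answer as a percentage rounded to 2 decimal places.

9.00%

(1 + g_nom) = (1 + g_real)(1 + π), so π = 1.0660 / 0.9780 − 1 = 0.08998.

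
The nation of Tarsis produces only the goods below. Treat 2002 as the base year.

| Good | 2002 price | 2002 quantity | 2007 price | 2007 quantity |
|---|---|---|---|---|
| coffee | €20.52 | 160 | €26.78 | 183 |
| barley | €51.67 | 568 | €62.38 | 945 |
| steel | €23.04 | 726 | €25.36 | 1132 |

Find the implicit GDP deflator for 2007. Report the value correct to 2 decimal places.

117.66

Nominal GDP 2007 = 26.78·183 + 62.38·945 + 25.36·1132 = 92557.36.
Real GDP 2007 (at 2002 prices) = 20.52·183 + 51.67·945 + 23.04·1132 = 78664.59.
Deflator = Nominal/Real × 100 = 92557.36/78664.59 × 100 = 117.661.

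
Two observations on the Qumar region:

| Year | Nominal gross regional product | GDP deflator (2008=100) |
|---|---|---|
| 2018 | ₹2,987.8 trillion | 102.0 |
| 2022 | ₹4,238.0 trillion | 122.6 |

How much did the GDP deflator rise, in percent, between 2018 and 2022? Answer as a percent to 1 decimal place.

Price-level change = 122.6 / 102.0 − 1 = 0.2020.

20.2%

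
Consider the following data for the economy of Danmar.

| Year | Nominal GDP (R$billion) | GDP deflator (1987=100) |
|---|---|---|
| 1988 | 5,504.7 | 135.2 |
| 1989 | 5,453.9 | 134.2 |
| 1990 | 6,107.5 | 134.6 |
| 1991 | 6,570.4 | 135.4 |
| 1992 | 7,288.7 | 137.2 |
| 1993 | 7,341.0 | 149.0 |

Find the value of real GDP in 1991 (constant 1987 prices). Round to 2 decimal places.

Real GDP 1991 = 6570.4 / 1.354 = 4852.58.

R$4,852.58 billion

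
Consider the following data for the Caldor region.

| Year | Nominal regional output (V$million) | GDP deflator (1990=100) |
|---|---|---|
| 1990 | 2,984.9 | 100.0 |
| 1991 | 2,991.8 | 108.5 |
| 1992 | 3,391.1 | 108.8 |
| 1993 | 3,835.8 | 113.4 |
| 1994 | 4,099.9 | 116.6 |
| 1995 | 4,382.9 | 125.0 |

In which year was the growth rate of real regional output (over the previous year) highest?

1991: real = 2991.8/1.085 = 2757.42; growth vs 1990 (2984.90) = -7.62%.
1992: real = 3391.1/1.088 = 3116.82; growth vs 1991 (2757.42) = 13.03%.
1993: real = 3835.8/1.134 = 3382.54; growth vs 1992 (3116.82) = 8.53%.
1994: real = 4099.9/1.166 = 3516.21; growth vs 1993 (3382.54) = 3.95%.
1995: real = 4382.9/1.250 = 3506.32; growth vs 1994 (3516.21) = -0.28%.

1992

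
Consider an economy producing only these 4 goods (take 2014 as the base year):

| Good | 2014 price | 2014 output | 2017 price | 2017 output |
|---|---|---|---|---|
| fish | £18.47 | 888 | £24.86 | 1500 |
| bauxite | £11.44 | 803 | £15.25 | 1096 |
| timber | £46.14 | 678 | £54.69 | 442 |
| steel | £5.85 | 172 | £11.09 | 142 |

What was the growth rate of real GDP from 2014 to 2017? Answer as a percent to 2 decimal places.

Real GDP 2014 = Nominal GDP 2014 = 18.47·888 + 11.44·803 + 46.14·678 + 5.85·172 = 57876.80.
Real GDP 2017 (at 2014 prices) = 18.47·1500 + 11.44·1096 + 46.14·442 + 5.85·142 = 61467.82.
Real growth = 61467.82/57876.80 − 1 = 0.0620.

6.20%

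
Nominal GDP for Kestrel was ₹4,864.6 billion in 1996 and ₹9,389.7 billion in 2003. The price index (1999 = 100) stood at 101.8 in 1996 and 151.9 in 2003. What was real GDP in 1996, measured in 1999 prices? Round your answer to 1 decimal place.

₹4,778.6 billion

Real GDP = Nominal / (price index/100) = 4864.6 / 1.018 = 4778.59.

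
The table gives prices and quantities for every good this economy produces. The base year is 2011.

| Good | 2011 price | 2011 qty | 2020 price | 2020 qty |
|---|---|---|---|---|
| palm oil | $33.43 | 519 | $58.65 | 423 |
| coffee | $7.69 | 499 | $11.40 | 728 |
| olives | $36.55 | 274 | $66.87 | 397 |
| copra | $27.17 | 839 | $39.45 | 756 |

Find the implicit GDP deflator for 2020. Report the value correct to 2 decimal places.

163.31

Nominal GDP 2020 = 58.65·423 + 11.40·728 + 66.87·397 + 39.45·756 = 89479.74.
Real GDP 2020 (at 2011 prices) = 33.43·423 + 7.69·728 + 36.55·397 + 27.17·756 = 54790.08.
Deflator = Nominal/Real × 100 = 89479.74/54790.08 × 100 = 163.314.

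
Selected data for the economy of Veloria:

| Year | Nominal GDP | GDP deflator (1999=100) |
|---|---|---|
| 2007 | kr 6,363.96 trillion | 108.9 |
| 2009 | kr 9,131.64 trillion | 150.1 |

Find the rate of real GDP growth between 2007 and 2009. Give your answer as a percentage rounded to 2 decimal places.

4.10%

Deflate each year: 2007 → 6363.96/1.089 = 5843.86; 2009 → 9131.64/1.501 = 6083.70.
So real GDP changed by 6083.70/5843.86 − 1 = 0.0410, i.e. 4.10%.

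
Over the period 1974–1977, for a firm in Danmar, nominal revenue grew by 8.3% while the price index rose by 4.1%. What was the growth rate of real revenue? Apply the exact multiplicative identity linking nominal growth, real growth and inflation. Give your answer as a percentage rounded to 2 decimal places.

(1 + g_nom) = (1 + g_real)(1 + π), so g_real = 1.0830 / 1.0410 − 1 = 0.04035.

4.03%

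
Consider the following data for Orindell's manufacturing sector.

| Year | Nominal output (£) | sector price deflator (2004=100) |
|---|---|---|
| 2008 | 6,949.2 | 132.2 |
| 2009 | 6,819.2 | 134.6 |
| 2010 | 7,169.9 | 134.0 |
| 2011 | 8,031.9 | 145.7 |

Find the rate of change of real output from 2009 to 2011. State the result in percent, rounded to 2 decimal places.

8.81%

Real output 2009 = 6819.2/1.346 = 5066.27.
Real output 2011 = 8031.9/1.457 = 5512.63.
Change = 5512.63/5066.27 − 1 = 0.0881.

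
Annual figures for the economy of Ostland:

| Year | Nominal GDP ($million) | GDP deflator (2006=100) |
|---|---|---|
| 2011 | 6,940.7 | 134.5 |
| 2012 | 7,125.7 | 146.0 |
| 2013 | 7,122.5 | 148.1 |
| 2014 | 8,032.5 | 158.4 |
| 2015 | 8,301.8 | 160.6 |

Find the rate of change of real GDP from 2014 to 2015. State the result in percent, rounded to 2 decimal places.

Real GDP 2014 = 8032.5/1.584 = 5071.02.
Real GDP 2015 = 8301.8/1.606 = 5169.24.
Change = 5169.24/5071.02 − 1 = 0.0194.

1.94%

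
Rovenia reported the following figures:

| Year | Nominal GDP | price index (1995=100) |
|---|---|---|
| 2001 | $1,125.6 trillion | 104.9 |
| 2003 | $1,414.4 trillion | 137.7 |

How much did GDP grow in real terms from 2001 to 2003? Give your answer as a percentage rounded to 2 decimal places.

Deflate each year: 2001 → 1125.6/1.049 = 1073.02; 2003 → 1414.4/1.377 = 1027.16.
So real GDP changed by 1027.16/1073.02 − 1 = -0.0427, i.e. -4.27%.

-4.27%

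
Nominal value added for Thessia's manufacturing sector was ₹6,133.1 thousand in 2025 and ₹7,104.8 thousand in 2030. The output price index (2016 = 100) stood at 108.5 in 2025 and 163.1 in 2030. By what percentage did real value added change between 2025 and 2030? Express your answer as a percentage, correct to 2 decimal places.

-22.94%

Deflate each year: 2025 → 6133.1/1.085 = 5652.63; 2030 → 7104.8/1.631 = 4356.10.
So real value added changed by 4356.10/5652.63 − 1 = -0.2294, i.e. -22.94%.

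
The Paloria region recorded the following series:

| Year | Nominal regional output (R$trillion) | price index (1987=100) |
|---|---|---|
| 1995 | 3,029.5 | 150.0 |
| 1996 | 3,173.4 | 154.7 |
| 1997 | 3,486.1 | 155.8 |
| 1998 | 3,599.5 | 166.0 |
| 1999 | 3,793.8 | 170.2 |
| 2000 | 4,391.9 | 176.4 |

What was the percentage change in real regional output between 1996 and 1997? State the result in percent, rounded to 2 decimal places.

Real regional output 1996 = 3173.4/1.547 = 2051.33.
Real regional output 1997 = 3486.1/1.558 = 2237.55.
Change = 2237.55/2051.33 − 1 = 0.0908.

9.08%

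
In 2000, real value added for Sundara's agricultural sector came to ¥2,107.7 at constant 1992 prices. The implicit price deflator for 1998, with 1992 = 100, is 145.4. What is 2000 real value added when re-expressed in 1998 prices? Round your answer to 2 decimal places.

Real value added in 1998 prices = Real value added in 1992 prices × (P_1998/P_1992) = 2107.7 × 1.454 = 3064.60.

¥3,064.60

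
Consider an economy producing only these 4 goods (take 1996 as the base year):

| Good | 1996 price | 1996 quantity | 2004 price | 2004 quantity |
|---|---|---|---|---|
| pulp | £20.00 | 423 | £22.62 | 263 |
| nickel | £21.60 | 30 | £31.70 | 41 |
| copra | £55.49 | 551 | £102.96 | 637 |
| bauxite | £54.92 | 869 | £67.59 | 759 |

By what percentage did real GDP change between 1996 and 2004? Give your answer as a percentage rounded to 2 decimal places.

-4.84%

Real GDP 1996 = Nominal GDP 1996 = 20.00·423 + 21.60·30 + 55.49·551 + 54.92·869 = 87408.47.
Real GDP 2004 (at 1996 prices) = 20.00·263 + 21.60·41 + 55.49·637 + 54.92·759 = 83177.01.
Real growth = 83177.01/87408.47 − 1 = -0.0484.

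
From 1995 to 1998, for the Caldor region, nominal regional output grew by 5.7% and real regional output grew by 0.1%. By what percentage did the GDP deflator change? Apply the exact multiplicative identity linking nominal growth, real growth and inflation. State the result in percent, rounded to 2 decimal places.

(1 + g_nom) = (1 + g_real)(1 + π), so π = 1.0570 / 1.0010 − 1 = 0.05594.

5.59%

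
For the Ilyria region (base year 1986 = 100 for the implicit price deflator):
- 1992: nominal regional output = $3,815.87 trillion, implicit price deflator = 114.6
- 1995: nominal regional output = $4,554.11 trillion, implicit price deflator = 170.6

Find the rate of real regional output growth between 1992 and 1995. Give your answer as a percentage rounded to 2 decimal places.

-19.83%

Deflate each year: 1992 → 3815.87/1.146 = 3329.73; 1995 → 4554.11/1.706 = 2669.47.
So real regional output changed by 2669.47/3329.73 − 1 = -0.1983, i.e. -19.83%.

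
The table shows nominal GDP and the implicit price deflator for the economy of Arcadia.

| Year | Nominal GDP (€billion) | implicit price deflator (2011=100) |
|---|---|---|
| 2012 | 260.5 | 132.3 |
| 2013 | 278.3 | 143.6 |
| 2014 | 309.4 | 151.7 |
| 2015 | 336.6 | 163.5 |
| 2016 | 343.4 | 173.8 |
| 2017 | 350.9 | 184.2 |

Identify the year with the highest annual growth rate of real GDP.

2013: real = 278.3/1.436 = 193.80; growth vs 2012 (196.90) = -1.57%.
2014: real = 309.4/1.517 = 203.96; growth vs 2013 (193.80) = 5.24%.
2015: real = 336.6/1.635 = 205.87; growth vs 2014 (203.96) = 0.94%.
2016: real = 343.4/1.738 = 197.58; growth vs 2015 (205.87) = -4.03%.
2017: real = 350.9/1.842 = 190.50; growth vs 2016 (197.58) = -3.58%.

2014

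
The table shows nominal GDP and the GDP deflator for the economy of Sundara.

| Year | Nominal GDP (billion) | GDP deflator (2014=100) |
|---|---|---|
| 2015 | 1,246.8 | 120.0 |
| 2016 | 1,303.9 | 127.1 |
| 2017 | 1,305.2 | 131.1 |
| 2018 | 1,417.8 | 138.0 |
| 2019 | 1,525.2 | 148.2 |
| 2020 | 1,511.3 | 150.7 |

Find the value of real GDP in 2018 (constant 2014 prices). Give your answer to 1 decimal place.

Real GDP 2018 = 1417.8 / 1.380 = 1027.39.

1,027.4 billion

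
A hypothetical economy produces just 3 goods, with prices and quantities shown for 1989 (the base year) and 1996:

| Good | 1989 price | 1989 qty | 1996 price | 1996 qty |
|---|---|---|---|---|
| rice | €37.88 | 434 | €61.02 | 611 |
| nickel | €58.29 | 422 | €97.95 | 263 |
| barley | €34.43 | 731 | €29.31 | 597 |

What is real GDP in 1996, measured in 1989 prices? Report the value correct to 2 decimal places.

Real GDP 1996 = Σ (p_1989 × q_1996) = 37.88·611 + 58.29·263 + 34.43·597 = 59029.66.

€59029.66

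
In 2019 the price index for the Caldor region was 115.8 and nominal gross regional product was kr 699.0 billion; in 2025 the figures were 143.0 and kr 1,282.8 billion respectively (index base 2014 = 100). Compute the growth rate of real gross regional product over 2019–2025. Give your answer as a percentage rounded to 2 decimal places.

48.61%

Deflate each year: 2019 → 699.0/1.158 = 603.63; 2025 → 1282.8/1.430 = 897.06.
So real gross regional product changed by 897.06/603.63 − 1 = 0.4861, i.e. 48.61%.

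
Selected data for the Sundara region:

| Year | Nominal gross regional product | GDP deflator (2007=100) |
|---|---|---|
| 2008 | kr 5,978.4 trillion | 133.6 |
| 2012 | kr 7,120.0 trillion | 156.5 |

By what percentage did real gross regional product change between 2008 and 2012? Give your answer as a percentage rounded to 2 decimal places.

1.67%

Deflate each year: 2008 → 5978.4/1.336 = 4474.85; 2012 → 7120.0/1.565 = 4549.52.
So real gross regional product changed by 4549.52/4474.85 − 1 = 0.0167, i.e. 1.67%.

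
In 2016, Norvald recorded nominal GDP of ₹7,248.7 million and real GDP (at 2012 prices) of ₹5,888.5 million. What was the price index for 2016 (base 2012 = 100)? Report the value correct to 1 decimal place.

123.1

price index = (Nominal / Real) × 100 = 7248.7 / 5888.5 × 100 = 123.10.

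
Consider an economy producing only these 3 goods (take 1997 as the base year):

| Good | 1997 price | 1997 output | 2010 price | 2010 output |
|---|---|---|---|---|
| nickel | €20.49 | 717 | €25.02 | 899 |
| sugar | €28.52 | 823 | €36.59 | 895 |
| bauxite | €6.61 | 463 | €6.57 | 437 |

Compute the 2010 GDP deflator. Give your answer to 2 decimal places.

Nominal GDP 2010 = 25.02·899 + 36.59·895 + 6.57·437 = 58112.12.
Real GDP 2010 (at 1997 prices) = 20.49·899 + 28.52·895 + 6.61·437 = 46834.48.
Deflator = Nominal/Real × 100 = 58112.12/46834.48 × 100 = 124.080.

124.08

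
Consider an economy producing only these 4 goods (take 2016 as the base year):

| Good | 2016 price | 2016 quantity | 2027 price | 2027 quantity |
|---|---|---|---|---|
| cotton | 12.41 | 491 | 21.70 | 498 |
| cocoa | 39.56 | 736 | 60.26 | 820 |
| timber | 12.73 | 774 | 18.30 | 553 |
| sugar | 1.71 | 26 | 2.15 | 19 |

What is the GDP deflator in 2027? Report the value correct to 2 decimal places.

Nominal GDP 2027 = 21.70·498 + 60.26·820 + 18.30·553 + 2.15·19 = 70380.55.
Real GDP 2027 (at 2016 prices) = 12.41·498 + 39.56·820 + 12.73·553 + 1.71·19 = 45691.56.
Deflator = Nominal/Real × 100 = 70380.55/45691.56 × 100 = 154.034.

154.03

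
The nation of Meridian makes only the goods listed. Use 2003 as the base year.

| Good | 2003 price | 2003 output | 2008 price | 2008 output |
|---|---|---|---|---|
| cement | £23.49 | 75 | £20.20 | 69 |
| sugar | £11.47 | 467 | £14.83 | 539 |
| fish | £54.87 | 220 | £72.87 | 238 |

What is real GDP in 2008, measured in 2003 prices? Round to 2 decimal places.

£20862.20

Real GDP 2008 = Σ (p_2003 × q_2008) = 23.49·69 + 11.47·539 + 54.87·238 = 20862.20.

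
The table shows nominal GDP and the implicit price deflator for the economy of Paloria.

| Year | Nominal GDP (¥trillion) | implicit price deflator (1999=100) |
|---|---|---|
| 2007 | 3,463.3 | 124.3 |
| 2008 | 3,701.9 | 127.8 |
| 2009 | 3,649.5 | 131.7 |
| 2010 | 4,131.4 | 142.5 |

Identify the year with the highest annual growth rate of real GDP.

2008: real = 3701.9/1.278 = 2896.64; growth vs 2007 (2786.24) = 3.96%.
2009: real = 3649.5/1.317 = 2771.07; growth vs 2008 (2896.64) = -4.34%.
2010: real = 4131.4/1.425 = 2899.23; growth vs 2009 (2771.07) = 4.62%.

2010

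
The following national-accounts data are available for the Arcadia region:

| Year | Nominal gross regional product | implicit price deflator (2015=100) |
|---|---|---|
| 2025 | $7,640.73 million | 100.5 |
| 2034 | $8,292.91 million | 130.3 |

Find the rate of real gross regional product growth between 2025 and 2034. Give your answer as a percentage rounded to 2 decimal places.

-16.29%

Deflate each year: 2025 → 7640.73/1.005 = 7602.72; 2034 → 8292.91/1.303 = 6364.47.
So real gross regional product changed by 6364.47/7602.72 − 1 = -0.1629, i.e. -16.29%.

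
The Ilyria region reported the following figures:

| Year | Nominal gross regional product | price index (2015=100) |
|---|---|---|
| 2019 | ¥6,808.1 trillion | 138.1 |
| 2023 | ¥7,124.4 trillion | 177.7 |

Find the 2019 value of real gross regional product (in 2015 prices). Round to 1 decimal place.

¥4,929.8 trillion

Real gross regional product = Nominal / (price index/100) = 6808.1 / 1.381 = 4929.83.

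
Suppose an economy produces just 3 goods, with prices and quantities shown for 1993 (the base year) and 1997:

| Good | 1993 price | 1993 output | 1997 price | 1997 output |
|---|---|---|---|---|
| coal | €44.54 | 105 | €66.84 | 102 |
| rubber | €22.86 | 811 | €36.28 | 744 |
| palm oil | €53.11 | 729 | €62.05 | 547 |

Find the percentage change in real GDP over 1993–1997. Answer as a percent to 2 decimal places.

-18.30%

Real GDP 1993 = Nominal GDP 1993 = 44.54·105 + 22.86·811 + 53.11·729 = 61933.35.
Real GDP 1997 (at 1993 prices) = 44.54·102 + 22.86·744 + 53.11·547 = 50602.09.
Real growth = 50602.09/61933.35 − 1 = -0.1830.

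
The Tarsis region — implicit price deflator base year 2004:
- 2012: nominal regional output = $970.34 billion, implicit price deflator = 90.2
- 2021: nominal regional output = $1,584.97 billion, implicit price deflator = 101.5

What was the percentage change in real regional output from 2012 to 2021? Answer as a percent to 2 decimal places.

Deflate each year: 2012 → 970.34/0.902 = 1075.76; 2021 → 1584.97/1.015 = 1561.55.
So real regional output changed by 1561.55/1075.76 − 1 = 0.4516, i.e. 45.16%.

45.16%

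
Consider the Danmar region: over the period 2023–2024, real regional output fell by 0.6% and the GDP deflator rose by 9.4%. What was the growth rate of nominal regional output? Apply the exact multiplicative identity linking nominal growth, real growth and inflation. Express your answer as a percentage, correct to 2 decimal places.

(1 + g_nom) = (1 + g_real)(1 + π) = 0.9940 × 1.0940 = 1.08744.

8.74%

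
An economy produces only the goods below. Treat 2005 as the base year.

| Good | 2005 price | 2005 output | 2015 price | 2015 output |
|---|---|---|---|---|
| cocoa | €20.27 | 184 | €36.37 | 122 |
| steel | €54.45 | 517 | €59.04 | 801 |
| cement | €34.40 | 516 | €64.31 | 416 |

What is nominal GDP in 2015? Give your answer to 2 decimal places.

€78481.14

Nominal GDP 2015 = Σ (p_2015 × q_2015) = 36.37·122 + 59.04·801 + 64.31·416 = 78481.14.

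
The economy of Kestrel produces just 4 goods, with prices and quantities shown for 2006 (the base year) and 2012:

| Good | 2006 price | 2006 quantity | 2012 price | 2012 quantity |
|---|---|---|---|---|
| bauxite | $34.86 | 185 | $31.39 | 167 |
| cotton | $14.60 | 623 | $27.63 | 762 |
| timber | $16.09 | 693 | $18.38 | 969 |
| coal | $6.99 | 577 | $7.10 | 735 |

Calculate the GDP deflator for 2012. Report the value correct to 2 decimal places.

Nominal GDP 2012 = 31.39·167 + 27.63·762 + 18.38·969 + 7.10·735 = 49324.91.
Real GDP 2012 (at 2006 prices) = 34.86·167 + 14.60·762 + 16.09·969 + 6.99·735 = 37675.68.
Deflator = Nominal/Real × 100 = 49324.91/37675.68 × 100 = 130.920.

130.92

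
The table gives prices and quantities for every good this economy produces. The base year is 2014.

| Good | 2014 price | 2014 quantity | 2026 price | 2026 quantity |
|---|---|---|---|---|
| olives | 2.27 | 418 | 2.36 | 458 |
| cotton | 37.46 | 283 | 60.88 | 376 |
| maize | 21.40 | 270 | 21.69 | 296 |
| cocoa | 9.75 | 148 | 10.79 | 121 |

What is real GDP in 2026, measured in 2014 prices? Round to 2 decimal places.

22638.77

Real GDP 2026 = Σ (p_2014 × q_2026) = 2.27·458 + 37.46·376 + 21.40·296 + 9.75·121 = 22638.77.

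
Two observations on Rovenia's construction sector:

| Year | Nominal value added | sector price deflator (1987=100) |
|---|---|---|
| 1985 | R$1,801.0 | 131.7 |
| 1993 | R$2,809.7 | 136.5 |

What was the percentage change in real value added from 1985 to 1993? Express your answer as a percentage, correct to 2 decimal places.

Deflate each year: 1985 → 1801.0/1.317 = 1367.50; 1993 → 2809.7/1.365 = 2058.39.
So real value added changed by 2058.39/1367.50 − 1 = 0.5052, i.e. 50.52%.

50.52%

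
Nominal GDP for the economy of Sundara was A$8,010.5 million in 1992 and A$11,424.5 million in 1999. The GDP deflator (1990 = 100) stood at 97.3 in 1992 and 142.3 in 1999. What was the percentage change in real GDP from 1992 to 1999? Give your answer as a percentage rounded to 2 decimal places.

Deflate each year: 1992 → 8010.5/0.973 = 8232.79; 1999 → 11424.5/1.423 = 8028.46.
So real GDP changed by 8028.46/8232.79 − 1 = -0.0248, i.e. -2.48%.

-2.48%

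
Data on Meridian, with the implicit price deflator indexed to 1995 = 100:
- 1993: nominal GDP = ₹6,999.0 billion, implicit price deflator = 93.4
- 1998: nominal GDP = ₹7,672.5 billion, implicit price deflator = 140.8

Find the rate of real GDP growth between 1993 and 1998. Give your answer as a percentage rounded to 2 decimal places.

-27.28%

Real GDP 1993 = 6999.0 / 0.934 = 7493.58.
Real GDP 1998 = 7672.5 / 1.408 = 5449.22.
Real growth = 5449.22 / 7493.58 − 1 = -0.2728.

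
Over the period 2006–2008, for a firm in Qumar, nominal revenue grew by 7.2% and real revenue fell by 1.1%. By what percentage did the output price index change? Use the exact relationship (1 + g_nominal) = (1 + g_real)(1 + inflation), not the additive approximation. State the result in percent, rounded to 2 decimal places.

8.39%

(1 + g_nom) = (1 + g_real)(1 + π), so π = 1.0720 / 0.9890 − 1 = 0.08392.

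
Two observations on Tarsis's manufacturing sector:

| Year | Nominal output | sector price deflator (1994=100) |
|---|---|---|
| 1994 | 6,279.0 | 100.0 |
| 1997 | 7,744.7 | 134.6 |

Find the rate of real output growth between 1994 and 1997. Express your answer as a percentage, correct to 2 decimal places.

-8.36%

Deflate each year: 1994 → 6279.0/1.000 = 6279.00; 1997 → 7744.7/1.346 = 5753.86.
So real output changed by 5753.86/6279.00 − 1 = -0.0836, i.e. -8.36%.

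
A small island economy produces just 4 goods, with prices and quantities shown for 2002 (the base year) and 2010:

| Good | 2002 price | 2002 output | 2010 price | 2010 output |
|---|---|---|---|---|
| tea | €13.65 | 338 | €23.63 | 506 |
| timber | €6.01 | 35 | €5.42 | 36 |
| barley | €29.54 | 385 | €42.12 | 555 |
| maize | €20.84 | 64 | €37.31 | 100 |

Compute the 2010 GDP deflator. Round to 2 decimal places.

153.35

Nominal GDP 2010 = 23.63·506 + 5.42·36 + 42.12·555 + 37.31·100 = 39259.50.
Real GDP 2010 (at 2002 prices) = 13.65·506 + 6.01·36 + 29.54·555 + 20.84·100 = 25601.96.
Deflator = Nominal/Real × 100 = 39259.50/25601.96 × 100 = 153.346.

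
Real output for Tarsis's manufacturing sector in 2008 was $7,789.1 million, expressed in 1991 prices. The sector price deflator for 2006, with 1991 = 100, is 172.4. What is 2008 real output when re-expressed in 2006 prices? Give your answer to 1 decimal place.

Real output in 2006 prices = Real output in 1991 prices × (P_2006/P_1991) = 7789.1 × 1.724 = 13428.41.

$13,428.4 million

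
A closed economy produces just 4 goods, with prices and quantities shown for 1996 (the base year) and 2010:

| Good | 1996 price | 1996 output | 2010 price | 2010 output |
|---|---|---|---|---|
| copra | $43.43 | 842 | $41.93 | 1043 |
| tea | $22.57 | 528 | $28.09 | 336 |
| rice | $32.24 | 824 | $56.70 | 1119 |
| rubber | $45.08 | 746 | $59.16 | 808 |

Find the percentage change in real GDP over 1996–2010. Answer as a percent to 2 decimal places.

Real GDP 1996 = Nominal GDP 1996 = 43.43·842 + 22.57·528 + 32.24·824 + 45.08·746 = 108680.46.
Real GDP 2010 (at 1996 prices) = 43.43·1043 + 22.57·336 + 32.24·1119 + 45.08·808 = 125382.21.
Real growth = 125382.21/108680.46 − 1 = 0.1537.

15.37%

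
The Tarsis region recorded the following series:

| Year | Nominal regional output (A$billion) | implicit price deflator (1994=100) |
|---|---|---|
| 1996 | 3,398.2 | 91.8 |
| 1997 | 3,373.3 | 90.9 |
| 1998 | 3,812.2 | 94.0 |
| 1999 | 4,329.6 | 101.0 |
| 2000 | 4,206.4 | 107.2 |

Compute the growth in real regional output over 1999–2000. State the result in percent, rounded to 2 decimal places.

Real regional output 1999 = 4329.6/1.010 = 4286.73.
Real regional output 2000 = 4206.4/1.072 = 3923.88.
Change = 3923.88/4286.73 − 1 = -0.0846.

-8.46%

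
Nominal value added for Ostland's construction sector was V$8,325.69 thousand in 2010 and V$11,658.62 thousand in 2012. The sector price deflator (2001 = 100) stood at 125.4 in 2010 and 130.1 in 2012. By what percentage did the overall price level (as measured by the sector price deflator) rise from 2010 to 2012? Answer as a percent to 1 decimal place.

3.7%

Price-level change = 130.1 / 125.4 − 1 = 0.0375.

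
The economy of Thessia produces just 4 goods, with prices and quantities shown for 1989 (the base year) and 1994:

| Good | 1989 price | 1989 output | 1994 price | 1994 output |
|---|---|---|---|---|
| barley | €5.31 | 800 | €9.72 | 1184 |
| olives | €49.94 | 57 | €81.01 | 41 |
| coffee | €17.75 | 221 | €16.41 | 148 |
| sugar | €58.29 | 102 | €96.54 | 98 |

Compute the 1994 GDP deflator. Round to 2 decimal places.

160.25

Nominal GDP 1994 = 9.72·1184 + 81.01·41 + 16.41·148 + 96.54·98 = 26719.49.
Real GDP 1994 (at 1989 prices) = 5.31·1184 + 49.94·41 + 17.75·148 + 58.29·98 = 16674.00.
Deflator = Nominal/Real × 100 = 26719.49/16674.00 × 100 = 160.246.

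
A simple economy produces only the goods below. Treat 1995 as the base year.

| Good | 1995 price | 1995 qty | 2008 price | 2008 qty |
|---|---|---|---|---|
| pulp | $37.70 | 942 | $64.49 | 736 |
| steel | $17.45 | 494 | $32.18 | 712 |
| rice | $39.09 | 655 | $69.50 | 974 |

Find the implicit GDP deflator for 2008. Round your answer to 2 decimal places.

176.46

Nominal GDP 2008 = 64.49·736 + 32.18·712 + 69.50·974 = 138069.80.
Real GDP 2008 (at 1995 prices) = 37.70·736 + 17.45·712 + 39.09·974 = 78245.26.
Deflator = Nominal/Real × 100 = 138069.80/78245.26 × 100 = 176.458.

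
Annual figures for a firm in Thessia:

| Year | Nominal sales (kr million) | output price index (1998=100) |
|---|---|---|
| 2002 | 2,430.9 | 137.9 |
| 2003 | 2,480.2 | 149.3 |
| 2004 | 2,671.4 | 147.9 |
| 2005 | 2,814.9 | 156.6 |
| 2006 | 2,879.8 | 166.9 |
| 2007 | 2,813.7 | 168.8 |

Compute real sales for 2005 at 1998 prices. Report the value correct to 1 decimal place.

Real sales 2005 = 2814.9 / 1.566 = 1797.51.

kr 1,797.5 million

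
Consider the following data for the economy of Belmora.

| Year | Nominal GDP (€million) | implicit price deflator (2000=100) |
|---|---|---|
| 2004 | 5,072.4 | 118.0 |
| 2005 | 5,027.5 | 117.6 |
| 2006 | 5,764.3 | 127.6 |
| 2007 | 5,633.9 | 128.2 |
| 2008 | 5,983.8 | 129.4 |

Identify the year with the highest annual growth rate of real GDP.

2006

2005: real = 5027.5/1.176 = 4275.09; growth vs 2004 (4298.64) = -0.55%.
2006: real = 5764.3/1.276 = 4517.48; growth vs 2005 (4275.09) = 5.67%.
2007: real = 5633.9/1.282 = 4394.62; growth vs 2006 (4517.48) = -2.72%.
2008: real = 5983.8/1.294 = 4624.27; growth vs 2007 (4394.62) = 5.23%.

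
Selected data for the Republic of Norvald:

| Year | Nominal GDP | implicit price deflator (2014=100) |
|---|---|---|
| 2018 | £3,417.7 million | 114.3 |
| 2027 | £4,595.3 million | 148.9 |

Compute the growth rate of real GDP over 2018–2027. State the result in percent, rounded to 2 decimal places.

Real GDP 2018 = 3417.7 / 1.143 = 2990.11.
Real GDP 2027 = 4595.3 / 1.489 = 3086.17.
Real growth = 3086.17 / 2990.11 − 1 = 0.0321.

3.21%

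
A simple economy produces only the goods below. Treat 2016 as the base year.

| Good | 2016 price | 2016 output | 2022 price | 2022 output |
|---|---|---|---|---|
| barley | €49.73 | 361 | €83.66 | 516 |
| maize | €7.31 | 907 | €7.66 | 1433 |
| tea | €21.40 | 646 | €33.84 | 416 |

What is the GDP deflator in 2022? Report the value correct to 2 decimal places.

151.48

Nominal GDP 2022 = 83.66·516 + 7.66·1433 + 33.84·416 = 68222.78.
Real GDP 2022 (at 2016 prices) = 49.73·516 + 7.31·1433 + 21.40·416 = 45038.31.
Deflator = Nominal/Real × 100 = 68222.78/45038.31 × 100 = 151.477.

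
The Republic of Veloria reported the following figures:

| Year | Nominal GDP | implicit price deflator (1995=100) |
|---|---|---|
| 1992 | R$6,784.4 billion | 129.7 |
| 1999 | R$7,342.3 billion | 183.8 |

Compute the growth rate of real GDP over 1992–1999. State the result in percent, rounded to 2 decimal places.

-23.63%

Real GDP 1992 = 6784.4 / 1.297 = 5230.84.
Real GDP 1999 = 7342.3 / 1.838 = 3994.72.
Real growth = 3994.72 / 5230.84 − 1 = -0.2363.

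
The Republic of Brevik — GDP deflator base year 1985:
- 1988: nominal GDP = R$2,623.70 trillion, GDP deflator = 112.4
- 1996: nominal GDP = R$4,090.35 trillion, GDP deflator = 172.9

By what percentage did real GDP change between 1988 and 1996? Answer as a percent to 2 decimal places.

Deflate each year: 1988 → 2623.70/1.124 = 2334.25; 1996 → 4090.35/1.729 = 2365.73.
So real GDP changed by 2365.73/2334.25 − 1 = 0.0135, i.e. 1.35%.

1.35%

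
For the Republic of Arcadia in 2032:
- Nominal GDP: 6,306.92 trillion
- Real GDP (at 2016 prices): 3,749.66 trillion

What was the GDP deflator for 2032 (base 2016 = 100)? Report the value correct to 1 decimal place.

168.2

GDP deflator = (Nominal / Real) × 100 = 6306.92 / 3749.66 × 100 = 168.20.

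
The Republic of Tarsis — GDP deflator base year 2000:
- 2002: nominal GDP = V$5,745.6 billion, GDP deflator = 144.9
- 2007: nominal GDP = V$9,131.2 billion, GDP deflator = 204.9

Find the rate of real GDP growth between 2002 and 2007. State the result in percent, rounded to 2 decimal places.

12.39%

Deflate each year: 2002 → 5745.6/1.449 = 3965.22; 2007 → 9131.2/2.049 = 4456.42.
So real GDP changed by 4456.42/3965.22 − 1 = 0.1239, i.e. 12.39%.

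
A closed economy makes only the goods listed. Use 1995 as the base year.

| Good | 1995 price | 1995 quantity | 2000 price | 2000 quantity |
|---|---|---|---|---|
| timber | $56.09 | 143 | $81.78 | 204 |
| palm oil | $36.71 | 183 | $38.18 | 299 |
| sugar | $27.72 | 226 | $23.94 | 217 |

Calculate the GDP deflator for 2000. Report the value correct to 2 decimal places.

117.09

Nominal GDP 2000 = 81.78·204 + 38.18·299 + 23.94·217 = 33293.92.
Real GDP 2000 (at 1995 prices) = 56.09·204 + 36.71·299 + 27.72·217 = 28433.89.
Deflator = Nominal/Real × 100 = 33293.92/28433.89 × 100 = 117.092.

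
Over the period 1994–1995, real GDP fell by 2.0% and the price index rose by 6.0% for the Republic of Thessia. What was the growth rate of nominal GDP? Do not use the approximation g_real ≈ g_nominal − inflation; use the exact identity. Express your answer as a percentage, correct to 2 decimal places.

(1 + g_nom) = (1 + g_real)(1 + π) = 0.9800 × 1.0600 = 1.03880.

3.88%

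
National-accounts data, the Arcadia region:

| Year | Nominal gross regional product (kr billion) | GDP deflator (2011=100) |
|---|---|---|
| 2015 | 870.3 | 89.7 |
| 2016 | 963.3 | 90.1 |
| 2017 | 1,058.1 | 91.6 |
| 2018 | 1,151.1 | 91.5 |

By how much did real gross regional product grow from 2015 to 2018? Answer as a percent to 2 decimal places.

Real gross regional product 2015 = 870.3/0.897 = 970.23.
Real gross regional product 2018 = 1151.1/0.915 = 1258.03.
Change = 1258.03/970.23 − 1 = 0.2966.

29.66%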